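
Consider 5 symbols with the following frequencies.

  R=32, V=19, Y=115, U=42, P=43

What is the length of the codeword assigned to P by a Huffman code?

3

Repeatedly merge the two smallest:
merge V(19) and R(32): 51
merge U(42) and P(43): 85
merge 51 and 85: 136
merge Y(115) and 136: 251
The subtree containing P is merged 3 times, so code length = 3.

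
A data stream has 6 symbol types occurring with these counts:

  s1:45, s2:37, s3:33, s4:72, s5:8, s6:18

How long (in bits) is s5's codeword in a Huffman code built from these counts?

Huffman merges, smallest pair first:
merge s5(8) and s6(18): 26
merge 26 and s3(33): 59
merge s2(37) and s1(45): 82
merge 59 and s4(72): 131
merge 82 and 131: 213
s5 sits 4 levels below the root, so its codeword is 4 bits.

4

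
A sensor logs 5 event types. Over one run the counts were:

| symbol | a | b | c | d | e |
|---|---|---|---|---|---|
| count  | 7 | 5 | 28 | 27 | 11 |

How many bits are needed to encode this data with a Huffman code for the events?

Merge the two smallest weights repeatedly:
combine b(5), a(7) → 12
combine e(11), 12 → 23
combine 23, d(27) → 50
combine c(28), 50 → 78
Each symbol's bit-cost is frequency × depth; summing gives 163 bits (equivalently 12 + 23 + 50 + 78).

163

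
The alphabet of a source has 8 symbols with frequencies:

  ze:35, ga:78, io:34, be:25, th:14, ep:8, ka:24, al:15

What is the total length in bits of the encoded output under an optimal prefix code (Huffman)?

Build the Huffman tree bottom-up:
merge ep(8) and th(14): 22
merge al(15) and 22: 37
merge ka(24) and be(25): 49
merge io(34) and ze(35): 69
merge 37 and 49: 86
merge 69 and ga(78): 147
merge 86 and 147: 233
The encoded length is the sum of every internal node's weight: 22 + 37 + 49 + 69 + 86 + 147 + 233 = 643 bits.

643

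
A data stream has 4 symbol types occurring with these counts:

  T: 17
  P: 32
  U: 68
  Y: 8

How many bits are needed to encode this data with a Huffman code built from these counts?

207

Build the Huffman tree bottom-up:
combine Y(8), T(17) → 25
combine 25, P(32) → 57
combine 57, U(68) → 125
Each symbol's bit-cost is frequency × depth; summing gives 207 bits (equivalently 25 + 57 + 125).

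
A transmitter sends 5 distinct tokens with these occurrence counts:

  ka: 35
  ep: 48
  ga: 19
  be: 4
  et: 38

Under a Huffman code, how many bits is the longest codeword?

3

Merge the two lowest-weight nodes at each step:
merge be(4) and ga(19): 23
merge 23 and ka(35): 58
merge et(38) and ep(48): 86
merge 58 and 86: 144
The rarest symbols sit at the bottom; the longest codeword is 3 bits.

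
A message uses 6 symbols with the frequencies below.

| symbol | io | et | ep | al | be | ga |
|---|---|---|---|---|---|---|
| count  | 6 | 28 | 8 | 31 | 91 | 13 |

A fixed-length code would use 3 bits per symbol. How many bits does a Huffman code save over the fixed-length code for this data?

Fixed-length: 3 bits × 177 symbols = 531 bits.
Huffman merges:
combine io(6), ep(8) → 14
combine ga(13), 14 → 27
combine 27, et(28) → 55
combine al(31), 55 → 86
combine 86, be(91) → 177
Huffman total = 14 + 27 + 55 + 86 + 177 = 359 bits.
Saving = 531 − 359 = 172 bits.

172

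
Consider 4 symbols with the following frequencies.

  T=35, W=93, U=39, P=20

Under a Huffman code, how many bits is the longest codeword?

Merge the two lowest-weight nodes at each step:
P(20) + T(35) → 55
U(39) + 55 → 94
W(93) + 94 → 187
Maximum depth reached is 3.

3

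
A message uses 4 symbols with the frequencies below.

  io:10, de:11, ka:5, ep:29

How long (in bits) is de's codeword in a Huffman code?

Build the tree from the bottom:
ka(5) + io(10) → 15
de(11) + 15 → 26
26 + ep(29) → 55
de sits 2 levels below the root, so its codeword is 2 bits.

2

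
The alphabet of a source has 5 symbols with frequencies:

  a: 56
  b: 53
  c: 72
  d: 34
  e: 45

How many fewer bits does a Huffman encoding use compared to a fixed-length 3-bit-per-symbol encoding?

Fixed-length: 3 bits × 260 symbols = 780 bits.
Huffman merges:
d(34) + e(45) → 79
b(53) + a(56) → 109
c(72) + 79 → 151
109 + 151 → 260
Huffman total = 79 + 109 + 151 + 260 = 599 bits.
Saving = 780 − 599 = 181 bits.

181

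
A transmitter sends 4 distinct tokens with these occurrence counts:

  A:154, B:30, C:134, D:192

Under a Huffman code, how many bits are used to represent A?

Huffman merges, smallest pair first:
merge B(30) and C(134): 164
merge A(154) and 164: 318
merge D(192) and 318: 510
The subtree containing A is merged 2 times, so code length = 2.

2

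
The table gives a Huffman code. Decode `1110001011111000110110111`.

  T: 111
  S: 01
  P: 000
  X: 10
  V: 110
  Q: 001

Read left to right; each codeword is recognised as soon as it completes (prefix code):
  111→T | 000→P | 10→X | 111→T | 110→V | 001→Q | 10→X | 110→V | 111→T
Decoded message: TPXTVQXVT

TPXTVQXVT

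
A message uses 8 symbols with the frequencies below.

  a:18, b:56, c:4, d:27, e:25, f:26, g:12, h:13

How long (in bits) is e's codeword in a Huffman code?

3

Build the tree from the bottom:
combine c(4), g(12) → 16
combine h(13), 16 → 29
combine a(18), e(25) → 43
combine f(26), d(27) → 53
combine 29, 43 → 72
combine 53, b(56) → 109
combine 72, 109 → 181
The subtree containing e is merged 3 times, so code length = 3.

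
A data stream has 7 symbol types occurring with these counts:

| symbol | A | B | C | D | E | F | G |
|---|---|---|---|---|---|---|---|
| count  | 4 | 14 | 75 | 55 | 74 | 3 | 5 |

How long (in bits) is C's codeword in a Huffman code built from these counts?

2

Build the tree from the bottom:
F(3) + A(4) → 7
G(5) + 7 → 12
12 + B(14) → 26
26 + D(55) → 81
E(74) + C(75) → 149
81 + 149 → 230
The subtree containing C is merged 2 times, so code length = 2.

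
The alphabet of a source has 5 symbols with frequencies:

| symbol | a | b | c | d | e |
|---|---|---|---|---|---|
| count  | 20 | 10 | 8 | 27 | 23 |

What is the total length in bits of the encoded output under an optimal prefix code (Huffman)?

Build the Huffman tree bottom-up:
combine c(8), b(10) → 18
combine 18, a(20) → 38
combine e(23), d(27) → 50
combine 38, 50 → 88
The encoded length is the sum of every internal node's weight: 18 + 38 + 50 + 88 = 194 bits.

194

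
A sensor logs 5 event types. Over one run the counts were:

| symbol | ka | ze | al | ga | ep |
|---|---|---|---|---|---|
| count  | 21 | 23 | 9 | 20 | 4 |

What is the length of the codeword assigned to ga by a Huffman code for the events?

Huffman merges, smallest pair first:
merge ep(4) and al(9): 13
merge 13 and ga(20): 33
merge ka(21) and ze(23): 44
merge 33 and 44: 77
ga sits 2 levels below the root, so its codeword is 2 bits.

2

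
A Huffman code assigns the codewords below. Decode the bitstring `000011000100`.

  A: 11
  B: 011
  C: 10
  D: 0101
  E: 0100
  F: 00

Read left to right; each codeword is recognised as soon as it completes (prefix code):
  00→F | 00→F | 11→A | 00→F | 0100→E
Decoded message: FFAFE

FFAFE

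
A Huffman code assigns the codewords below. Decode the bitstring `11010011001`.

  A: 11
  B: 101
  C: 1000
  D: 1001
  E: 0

AEDD

Read left to right; each codeword is recognised as soon as it completes (prefix code):
  11→A | 0→E | 1001→D | 1001→D
Decoded message: AEDD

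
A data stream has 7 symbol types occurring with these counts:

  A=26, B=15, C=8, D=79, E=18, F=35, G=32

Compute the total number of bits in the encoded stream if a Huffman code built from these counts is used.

545

Greedily combine the two least-frequent nodes:
combine C(8), B(15) → 23
combine E(18), 23 → 41
combine A(26), G(32) → 58
combine F(35), 41 → 76
combine 58, 76 → 134
combine D(79), 134 → 213
Total encoded bits = sum of merged weights = 23 + 41 + 58 + 76 + 134 + 213 = 545.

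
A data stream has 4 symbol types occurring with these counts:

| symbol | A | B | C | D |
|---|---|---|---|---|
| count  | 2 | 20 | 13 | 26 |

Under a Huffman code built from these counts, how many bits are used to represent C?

Huffman merges, smallest pair first:
A(2) + C(13) → 15
15 + B(20) → 35
D(26) + 35 → 61
The subtree containing C is merged 3 times, so code length = 3.

3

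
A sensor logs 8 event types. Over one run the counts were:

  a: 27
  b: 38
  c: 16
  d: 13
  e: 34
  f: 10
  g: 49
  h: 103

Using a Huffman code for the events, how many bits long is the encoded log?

Merge the two smallest weights repeatedly:
merge f(10) and d(13): 23
merge c(16) and 23: 39
merge a(27) and e(34): 61
merge b(38) and 39: 77
merge g(49) and 61: 110
merge 77 and h(103): 180
merge 110 and 180: 290
Total encoded bits = sum of merged weights = 23 + 39 + 61 + 77 + 110 + 180 + 290 = 780.

780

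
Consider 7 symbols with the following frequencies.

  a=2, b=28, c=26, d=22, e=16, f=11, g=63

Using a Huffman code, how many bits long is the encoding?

420

Build the Huffman tree bottom-up:
combine a(2), f(11) → 13
combine 13, e(16) → 29
combine d(22), c(26) → 48
combine b(28), 29 → 57
combine 48, 57 → 105
combine g(63), 105 → 168
The encoded length is the sum of every internal node's weight: 13 + 29 + 48 + 57 + 105 + 168 = 420 bits.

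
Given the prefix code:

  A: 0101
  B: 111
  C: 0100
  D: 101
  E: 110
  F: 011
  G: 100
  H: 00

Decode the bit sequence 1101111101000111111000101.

EBEGFBGA

Read left to right; each codeword is recognised as soon as it completes (prefix code):
  110→E | 111→B | 110→E | 100→G | 011→F | 111→B | 100→G | 0101→A
Decoded message: EBEGFBGA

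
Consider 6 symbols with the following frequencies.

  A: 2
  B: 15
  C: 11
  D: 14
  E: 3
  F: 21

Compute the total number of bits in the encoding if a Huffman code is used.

Greedily combine the two least-frequent nodes:
combine A(2), E(3) → 5
combine 5, C(11) → 16
combine D(14), B(15) → 29
combine 16, F(21) → 37
combine 29, 37 → 66
Each symbol's bit-cost is frequency × depth; summing gives 153 bits (equivalently 5 + 16 + 29 + 37 + 66).

153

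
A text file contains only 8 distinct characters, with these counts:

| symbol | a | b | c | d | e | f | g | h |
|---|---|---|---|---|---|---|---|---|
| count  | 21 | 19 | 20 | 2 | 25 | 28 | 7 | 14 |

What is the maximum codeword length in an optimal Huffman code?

5

Merge the two lowest-weight nodes at each step:
combine d(2), g(7) → 9
combine 9, h(14) → 23
combine b(19), c(20) → 39
combine a(21), 23 → 44
combine e(25), f(28) → 53
combine 39, 44 → 83
combine 53, 83 → 136
The rarest symbols sit at the bottom; the longest codeword is 5 bits.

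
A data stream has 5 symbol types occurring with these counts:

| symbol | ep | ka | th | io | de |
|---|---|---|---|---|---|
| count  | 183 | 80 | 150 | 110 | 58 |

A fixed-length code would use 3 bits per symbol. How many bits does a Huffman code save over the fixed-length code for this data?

443

Fixed-length: 3 bits × 581 symbols = 1743 bits.
Huffman merges:
merge de(58) and ka(80): 138
merge io(110) and 138: 248
merge th(150) and ep(183): 333
merge 248 and 333: 581
Huffman total = 138 + 248 + 333 + 581 = 1300 bits.
Saving = 1743 − 1300 = 443 bits.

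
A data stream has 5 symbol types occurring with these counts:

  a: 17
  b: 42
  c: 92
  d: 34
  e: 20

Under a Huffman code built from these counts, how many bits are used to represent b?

Build the tree from the bottom:
combine a(17), e(20) → 37
combine d(34), 37 → 71
combine b(42), 71 → 113
combine c(92), 113 → 205
The subtree containing b is merged 2 times, so code length = 2.

2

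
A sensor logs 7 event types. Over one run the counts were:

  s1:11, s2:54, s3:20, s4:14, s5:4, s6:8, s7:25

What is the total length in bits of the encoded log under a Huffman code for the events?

Build the Huffman tree bottom-up:
s5(4) + s6(8) → 12
s1(11) + 12 → 23
s4(14) + s3(20) → 34
23 + s7(25) → 48
34 + 48 → 82
s2(54) + 82 → 136
The encoded length is the sum of every internal node's weight: 12 + 23 + 34 + 48 + 82 + 136 = 335 bits.

335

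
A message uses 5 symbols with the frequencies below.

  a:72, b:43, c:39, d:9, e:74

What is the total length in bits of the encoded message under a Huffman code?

Build the Huffman tree bottom-up:
combine d(9), c(39) → 48
combine b(43), 48 → 91
combine a(72), e(74) → 146
combine 91, 146 → 237
The encoded length is the sum of every internal node's weight: 48 + 91 + 146 + 237 = 522 bits.

522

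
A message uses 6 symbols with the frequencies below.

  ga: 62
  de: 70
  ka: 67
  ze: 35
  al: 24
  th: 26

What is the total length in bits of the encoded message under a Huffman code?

Merge the two smallest weights repeatedly:
al(24) + th(26) → 50
ze(35) + 50 → 85
ga(62) + ka(67) → 129
de(70) + 85 → 155
129 + 155 → 284
Each symbol's bit-cost is frequency × depth; summing gives 703 bits (equivalently 50 + 85 + 129 + 155 + 284).

703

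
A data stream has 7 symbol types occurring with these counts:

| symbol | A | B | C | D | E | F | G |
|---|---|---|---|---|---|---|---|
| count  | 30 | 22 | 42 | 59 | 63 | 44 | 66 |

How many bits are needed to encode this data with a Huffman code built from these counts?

Merge the two smallest weights repeatedly:
merge B(22) and A(30): 52
merge C(42) and F(44): 86
merge 52 and D(59): 111
merge E(63) and G(66): 129
merge 86 and 111: 197
merge 129 and 197: 326
Total encoded bits = sum of merged weights = 52 + 86 + 111 + 129 + 197 + 326 = 901.

901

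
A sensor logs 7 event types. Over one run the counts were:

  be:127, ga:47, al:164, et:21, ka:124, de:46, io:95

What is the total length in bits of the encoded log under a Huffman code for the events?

1638

Greedily combine the two least-frequent nodes:
combine et(21), de(46) → 67
combine ga(47), 67 → 114
combine io(95), 114 → 209
combine ka(124), be(127) → 251
combine al(164), 209 → 373
combine 251, 373 → 624
Total encoded bits = sum of merged weights = 67 + 114 + 209 + 251 + 373 + 624 = 1638.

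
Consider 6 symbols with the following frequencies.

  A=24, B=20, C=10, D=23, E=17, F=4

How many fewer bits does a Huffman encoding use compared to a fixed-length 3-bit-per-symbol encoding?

Fixed-length: 3 bits × 98 symbols = 294 bits.
Huffman merges:
merge F(4) and C(10): 14
merge 14 and E(17): 31
merge B(20) and D(23): 43
merge A(24) and 31: 55
merge 43 and 55: 98
Huffman total = 14 + 31 + 43 + 55 + 98 = 241 bits.
Saving = 294 − 241 = 53 bits.

53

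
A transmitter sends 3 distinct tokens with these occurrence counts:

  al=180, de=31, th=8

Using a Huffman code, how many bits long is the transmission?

258

Build the Huffman tree bottom-up:
merge th(8) and de(31): 39
merge 39 and al(180): 219
Each symbol's bit-cost is frequency × depth; summing gives 258 bits (equivalently 39 + 219).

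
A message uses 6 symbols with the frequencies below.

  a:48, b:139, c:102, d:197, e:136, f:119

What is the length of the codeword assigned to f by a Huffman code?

3

Huffman merges, smallest pair first:
combine a(48), c(102) → 150
combine f(119), e(136) → 255
combine b(139), 150 → 289
combine d(197), 255 → 452
combine 289, 452 → 741
The subtree containing f is merged 3 times, so code length = 3.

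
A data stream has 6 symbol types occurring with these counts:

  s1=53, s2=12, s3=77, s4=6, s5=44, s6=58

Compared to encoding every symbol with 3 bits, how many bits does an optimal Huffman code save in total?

170

Fixed-length: 3 bits × 250 symbols = 750 bits.
Huffman merges:
s4(6) + s2(12) → 18
18 + s5(44) → 62
s1(53) + s6(58) → 111
62 + s3(77) → 139
111 + 139 → 250
Huffman total = 18 + 62 + 111 + 139 + 250 = 580 bits.
Saving = 750 − 580 = 170 bits.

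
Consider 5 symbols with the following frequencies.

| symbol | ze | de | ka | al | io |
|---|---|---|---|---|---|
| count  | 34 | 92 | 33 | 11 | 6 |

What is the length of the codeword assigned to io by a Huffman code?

Huffman merges, smallest pair first:
combine io(6), al(11) → 17
combine 17, ka(33) → 50
combine ze(34), 50 → 84
combine 84, de(92) → 176
The subtree containing io is merged 4 times, so code length = 4.

4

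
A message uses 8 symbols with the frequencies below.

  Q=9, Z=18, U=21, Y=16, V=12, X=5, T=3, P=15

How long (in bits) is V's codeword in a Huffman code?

Build the tree from the bottom:
merge T(3) and X(5): 8
merge 8 and Q(9): 17
merge V(12) and P(15): 27
merge Y(16) and 17: 33
merge Z(18) and U(21): 39
merge 27 and 33: 60
merge 39 and 60: 99
V sits 3 levels below the root, so its codeword is 3 bits.

3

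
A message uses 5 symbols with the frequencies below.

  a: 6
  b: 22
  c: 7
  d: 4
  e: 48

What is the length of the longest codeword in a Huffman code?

4

Merge the two lowest-weight nodes at each step:
combine d(4), a(6) → 10
combine c(7), 10 → 17
combine 17, b(22) → 39
combine 39, e(48) → 87
Maximum depth reached is 4.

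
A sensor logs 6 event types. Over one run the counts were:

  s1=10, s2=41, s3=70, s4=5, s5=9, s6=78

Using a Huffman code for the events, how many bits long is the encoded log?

Merge the two smallest weights repeatedly:
merge s4(5) and s5(9): 14
merge s1(10) and 14: 24
merge 24 and s2(41): 65
merge 65 and s3(70): 135
merge s6(78) and 135: 213
Total encoded bits = sum of merged weights = 14 + 24 + 65 + 135 + 213 = 451.

451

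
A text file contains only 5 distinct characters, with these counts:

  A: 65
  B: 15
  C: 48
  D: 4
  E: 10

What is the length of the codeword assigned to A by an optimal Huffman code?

1

Huffman merges, smallest pair first:
merge D(4) and E(10): 14
merge 14 and B(15): 29
merge 29 and C(48): 77
merge A(65) and 77: 142
A is a child of the root — depth 1, so its codeword is a single bit.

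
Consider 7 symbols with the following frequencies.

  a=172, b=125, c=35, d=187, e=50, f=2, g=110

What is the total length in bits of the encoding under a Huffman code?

Greedily combine the two least-frequent nodes:
combine f(2), c(35) → 37
combine 37, e(50) → 87
combine 87, g(110) → 197
combine b(125), a(172) → 297
combine d(187), 197 → 384
combine 297, 384 → 681
The encoded length is the sum of every internal node's weight: 37 + 87 + 197 + 297 + 384 + 681 = 1683 bits.

1683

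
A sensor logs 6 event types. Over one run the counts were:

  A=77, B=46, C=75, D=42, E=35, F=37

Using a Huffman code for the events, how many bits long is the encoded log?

784

Build the Huffman tree bottom-up:
merge E(35) and F(37): 72
merge D(42) and B(46): 88
merge 72 and C(75): 147
merge A(77) and 88: 165
merge 147 and 165: 312
Total encoded bits = sum of merged weights = 72 + 88 + 147 + 165 + 312 = 784.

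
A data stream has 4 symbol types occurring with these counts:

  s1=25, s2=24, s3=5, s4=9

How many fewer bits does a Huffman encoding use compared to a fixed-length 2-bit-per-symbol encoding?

Fixed-length: 2 bits × 63 symbols = 126 bits.
Huffman merges:
combine s3(5), s4(9) → 14
combine 14, s2(24) → 38
combine s1(25), 38 → 63
Huffman total = 14 + 38 + 63 = 115 bits.
Saving = 126 − 115 = 11 bits.

11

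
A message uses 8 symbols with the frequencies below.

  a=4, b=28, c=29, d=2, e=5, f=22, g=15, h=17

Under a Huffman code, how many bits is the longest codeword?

5

Merge the two lowest-weight nodes at each step:
merge d(2) and a(4): 6
merge e(5) and 6: 11
merge 11 and g(15): 26
merge h(17) and f(22): 39
merge 26 and b(28): 54
merge c(29) and 39: 68
merge 54 and 68: 122
Maximum depth reached is 5.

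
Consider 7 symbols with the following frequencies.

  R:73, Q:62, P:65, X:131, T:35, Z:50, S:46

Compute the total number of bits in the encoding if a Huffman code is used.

Merge the two smallest weights repeatedly:
T(35) + S(46) → 81
Z(50) + Q(62) → 112
P(65) + R(73) → 138
81 + 112 → 193
X(131) + 138 → 269
193 + 269 → 462
Total encoded bits = sum of merged weights = 81 + 112 + 138 + 193 + 269 + 462 = 1255.

1255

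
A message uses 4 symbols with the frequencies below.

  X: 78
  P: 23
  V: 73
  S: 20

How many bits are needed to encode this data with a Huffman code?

Greedily combine the two least-frequent nodes:
combine S(20), P(23) → 43
combine 43, V(73) → 116
combine X(78), 116 → 194
The encoded length is the sum of every internal node's weight: 43 + 116 + 194 = 353 bits.

353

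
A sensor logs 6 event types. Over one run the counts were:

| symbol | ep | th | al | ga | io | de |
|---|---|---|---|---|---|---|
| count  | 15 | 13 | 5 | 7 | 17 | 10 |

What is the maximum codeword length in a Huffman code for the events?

4

Merge the two lowest-weight nodes at each step:
combine al(5), ga(7) → 12
combine de(10), 12 → 22
combine th(13), ep(15) → 28
combine io(17), 22 → 39
combine 28, 39 → 67
The first pair merged (al, ga) ends up deepest, at depth 4.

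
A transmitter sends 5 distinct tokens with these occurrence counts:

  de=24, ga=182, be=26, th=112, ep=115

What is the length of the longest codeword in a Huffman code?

4

Merge the two lowest-weight nodes at each step:
combine de(24), be(26) → 50
combine 50, th(112) → 162
combine ep(115), 162 → 277
combine ga(182), 277 → 459
Maximum depth reached is 4.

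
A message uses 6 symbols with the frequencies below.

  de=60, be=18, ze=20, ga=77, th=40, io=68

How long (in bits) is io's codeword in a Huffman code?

2

Build the tree from the bottom:
merge be(18) and ze(20): 38
merge 38 and th(40): 78
merge de(60) and io(68): 128
merge ga(77) and 78: 155
merge 128 and 155: 283
The subtree containing io is merged 2 times, so code length = 2.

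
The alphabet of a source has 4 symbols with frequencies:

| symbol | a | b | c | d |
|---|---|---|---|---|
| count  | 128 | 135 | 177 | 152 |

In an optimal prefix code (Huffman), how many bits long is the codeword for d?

2

Huffman merges, smallest pair first:
a(128) + b(135) → 263
d(152) + c(177) → 329
263 + 329 → 592
The subtree containing d is merged 2 times, so code length = 2.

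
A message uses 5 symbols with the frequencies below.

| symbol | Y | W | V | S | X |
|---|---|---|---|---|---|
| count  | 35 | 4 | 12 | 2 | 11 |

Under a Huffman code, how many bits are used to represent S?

4

Huffman merges, smallest pair first:
combine S(2), W(4) → 6
combine 6, X(11) → 17
combine V(12), 17 → 29
combine 29, Y(35) → 64
The subtree containing S is merged 4 times, so code length = 4.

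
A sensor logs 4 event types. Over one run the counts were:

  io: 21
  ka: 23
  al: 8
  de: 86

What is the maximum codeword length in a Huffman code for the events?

3

Merge the two lowest-weight nodes at each step:
al(8) + io(21) → 29
ka(23) + 29 → 52
52 + de(86) → 138
The rarest symbols sit at the bottom; the longest codeword is 3 bits.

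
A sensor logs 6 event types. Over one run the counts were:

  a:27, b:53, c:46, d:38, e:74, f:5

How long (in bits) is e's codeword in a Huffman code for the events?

2

Huffman merges, smallest pair first:
merge f(5) and a(27): 32
merge 32 and d(38): 70
merge c(46) and b(53): 99
merge 70 and e(74): 144
merge 99 and 144: 243
The subtree containing e is merged 2 times, so code length = 2.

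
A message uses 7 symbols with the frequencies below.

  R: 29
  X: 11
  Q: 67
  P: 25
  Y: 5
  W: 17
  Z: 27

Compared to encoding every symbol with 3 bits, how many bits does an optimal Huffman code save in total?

Fixed-length: 3 bits × 181 symbols = 543 bits.
Huffman merges:
combine Y(5), X(11) → 16
combine 16, W(17) → 33
combine P(25), Z(27) → 52
combine R(29), 33 → 62
combine 52, 62 → 114
combine Q(67), 114 → 181
Huffman total = 16 + 33 + 52 + 62 + 114 + 181 = 458 bits.
Saving = 543 − 458 = 85 bits.

85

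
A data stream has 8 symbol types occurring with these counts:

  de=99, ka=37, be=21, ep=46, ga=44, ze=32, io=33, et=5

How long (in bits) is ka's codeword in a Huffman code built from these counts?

Repeatedly merge the two smallest:
merge et(5) and be(21): 26
merge 26 and ze(32): 58
merge io(33) and ka(37): 70
merge ga(44) and ep(46): 90
merge 58 and 70: 128
merge 90 and de(99): 189
merge 128 and 189: 317
ka sits 3 levels below the root, so its codeword is 3 bits.

3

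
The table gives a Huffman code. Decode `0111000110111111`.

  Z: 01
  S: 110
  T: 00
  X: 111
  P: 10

Read left to right; each codeword is recognised as soon as it completes (prefix code):
  01→Z | 110→S | 00→T | 110→S | 111→X | 111→X
Decoded message: ZSTSXX

ZSTSXX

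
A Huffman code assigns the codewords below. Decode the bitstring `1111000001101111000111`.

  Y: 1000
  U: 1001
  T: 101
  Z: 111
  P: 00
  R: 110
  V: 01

ZYPRZYZ

Read left to right; each codeword is recognised as soon as it completes (prefix code):
  111→Z | 1000→Y | 00→P | 110→R | 111→Z | 1000→Y | 111→Z
Decoded message: ZYPRZYZ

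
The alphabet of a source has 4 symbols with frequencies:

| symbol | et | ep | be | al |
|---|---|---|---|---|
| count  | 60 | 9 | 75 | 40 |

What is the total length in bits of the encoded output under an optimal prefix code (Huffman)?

342

Merge the two smallest weights repeatedly:
merge ep(9) and al(40): 49
merge 49 and et(60): 109
merge be(75) and 109: 184
Each symbol's bit-cost is frequency × depth; summing gives 342 bits (equivalently 49 + 109 + 184).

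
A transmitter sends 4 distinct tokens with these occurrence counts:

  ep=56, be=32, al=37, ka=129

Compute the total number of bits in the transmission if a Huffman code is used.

Greedily combine the two least-frequent nodes:
merge be(32) and al(37): 69
merge ep(56) and 69: 125
merge 125 and ka(129): 254
Each symbol's bit-cost is frequency × depth; summing gives 448 bits (equivalently 69 + 125 + 254).

448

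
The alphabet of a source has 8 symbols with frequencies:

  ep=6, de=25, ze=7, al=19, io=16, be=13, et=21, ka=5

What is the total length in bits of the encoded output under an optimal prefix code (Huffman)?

Merge the two smallest weights repeatedly:
ka(5) + ep(6) → 11
ze(7) + 11 → 18
be(13) + io(16) → 29
18 + al(19) → 37
et(21) + de(25) → 46
29 + 37 → 66
46 + 66 → 112
The encoded length is the sum of every internal node's weight: 11 + 18 + 29 + 37 + 46 + 66 + 112 = 319 bits.

319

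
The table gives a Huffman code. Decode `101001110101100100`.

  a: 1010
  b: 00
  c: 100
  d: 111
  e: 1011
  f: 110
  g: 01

Read left to right; each codeword is recognised as soon as it completes (prefix code):
  1010→a | 01→g | 110→f | 1011→e | 00→b | 100→c
Decoded message: agfebc

agfebc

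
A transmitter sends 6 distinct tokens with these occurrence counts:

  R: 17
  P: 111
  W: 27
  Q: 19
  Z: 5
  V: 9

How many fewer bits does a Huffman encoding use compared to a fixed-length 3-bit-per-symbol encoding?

Fixed-length: 3 bits × 188 symbols = 564 bits.
Huffman merges:
Z(5) + V(9) → 14
14 + R(17) → 31
Q(19) + W(27) → 46
31 + 46 → 77
77 + P(111) → 188
Huffman total = 14 + 31 + 46 + 77 + 188 = 356 bits.
Saving = 564 − 356 = 208 bits.

208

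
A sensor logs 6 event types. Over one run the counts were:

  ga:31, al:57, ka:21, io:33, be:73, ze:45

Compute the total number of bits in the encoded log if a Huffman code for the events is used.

Merge the two smallest weights repeatedly:
combine ka(21), ga(31) → 52
combine io(33), ze(45) → 78
combine 52, al(57) → 109
combine be(73), 78 → 151
combine 109, 151 → 260
Each symbol's bit-cost is frequency × depth; summing gives 650 bits (equivalently 52 + 78 + 109 + 151 + 260).

650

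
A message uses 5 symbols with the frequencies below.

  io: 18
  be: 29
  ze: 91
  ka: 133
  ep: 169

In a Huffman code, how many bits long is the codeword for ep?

1

Build the tree from the bottom:
combine io(18), be(29) → 47
combine 47, ze(91) → 138
combine ka(133), 138 → 271
combine ep(169), 271 → 440
ep sits one level below the root: a 1-bit codeword.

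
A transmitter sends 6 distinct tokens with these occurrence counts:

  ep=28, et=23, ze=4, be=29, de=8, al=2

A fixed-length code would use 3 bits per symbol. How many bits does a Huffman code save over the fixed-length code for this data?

74

Fixed-length: 3 bits × 94 symbols = 282 bits.
Huffman merges:
combine al(2), ze(4) → 6
combine 6, de(8) → 14
combine 14, et(23) → 37
combine ep(28), be(29) → 57
combine 37, 57 → 94
Huffman total = 6 + 14 + 37 + 57 + 94 = 208 bits.
Saving = 282 − 208 = 74 bits.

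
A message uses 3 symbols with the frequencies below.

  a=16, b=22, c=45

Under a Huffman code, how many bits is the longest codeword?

2

Merge the two lowest-weight nodes at each step:
combine a(16), b(22) → 38
combine 38, c(45) → 83
The rarest symbols sit at the bottom; the longest codeword is 2 bits.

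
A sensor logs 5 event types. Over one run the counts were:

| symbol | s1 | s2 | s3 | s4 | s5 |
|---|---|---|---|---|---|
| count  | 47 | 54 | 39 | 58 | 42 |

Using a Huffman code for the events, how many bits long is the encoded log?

Build the Huffman tree bottom-up:
s3(39) + s5(42) → 81
s1(47) + s2(54) → 101
s4(58) + 81 → 139
101 + 139 → 240
Total encoded bits = sum of merged weights = 81 + 101 + 139 + 240 = 561.

561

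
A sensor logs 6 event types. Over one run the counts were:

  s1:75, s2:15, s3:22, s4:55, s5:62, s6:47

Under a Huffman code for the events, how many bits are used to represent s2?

Huffman merges, smallest pair first:
s2(15) + s3(22) → 37
37 + s6(47) → 84
s4(55) + s5(62) → 117
s1(75) + 84 → 159
117 + 159 → 276
The subtree containing s2 is merged 4 times, so code length = 4.

4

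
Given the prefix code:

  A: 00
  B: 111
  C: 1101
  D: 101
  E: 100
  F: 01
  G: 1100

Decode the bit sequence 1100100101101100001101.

Read left to right; each codeword is recognised as soon as it completes (prefix code):
  1100→G | 100→E | 101→D | 101→D | 100→E | 00→A | 1101→C
Decoded message: GEDDEAC

GEDDEAC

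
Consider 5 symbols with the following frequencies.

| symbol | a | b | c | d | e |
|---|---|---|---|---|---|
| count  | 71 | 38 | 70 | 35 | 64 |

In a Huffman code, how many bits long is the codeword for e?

Build the tree from the bottom:
combine d(35), b(38) → 73
combine e(64), c(70) → 134
combine a(71), 73 → 144
combine 134, 144 → 278
e's leaf is at depth 2, giving a 2-bit codeword.

2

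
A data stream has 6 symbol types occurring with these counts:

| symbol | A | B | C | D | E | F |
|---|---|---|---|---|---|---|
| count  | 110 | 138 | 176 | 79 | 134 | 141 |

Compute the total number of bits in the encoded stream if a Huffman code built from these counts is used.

2017

Build the Huffman tree bottom-up:
combine D(79), A(110) → 189
combine E(134), B(138) → 272
combine F(141), C(176) → 317
combine 189, 272 → 461
combine 317, 461 → 778
The encoded length is the sum of every internal node's weight: 189 + 272 + 317 + 461 + 778 = 2017 bits.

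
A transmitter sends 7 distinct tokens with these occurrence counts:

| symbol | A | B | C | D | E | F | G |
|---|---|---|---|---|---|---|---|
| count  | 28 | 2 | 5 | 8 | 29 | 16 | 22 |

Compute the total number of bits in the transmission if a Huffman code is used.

273

Merge the two smallest weights repeatedly:
combine B(2), C(5) → 7
combine 7, D(8) → 15
combine 15, F(16) → 31
combine G(22), A(28) → 50
combine E(29), 31 → 60
combine 50, 60 → 110
Each symbol's bit-cost is frequency × depth; summing gives 273 bits (equivalently 7 + 15 + 31 + 50 + 60 + 110).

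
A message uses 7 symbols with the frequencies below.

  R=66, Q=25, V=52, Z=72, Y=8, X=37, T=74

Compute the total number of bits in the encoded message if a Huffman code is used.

889

Merge the two smallest weights repeatedly:
Y(8) + Q(25) → 33
33 + X(37) → 70
V(52) + R(66) → 118
70 + Z(72) → 142
T(74) + 118 → 192
142 + 192 → 334
Total encoded bits = sum of merged weights = 33 + 70 + 118 + 142 + 192 + 334 = 889.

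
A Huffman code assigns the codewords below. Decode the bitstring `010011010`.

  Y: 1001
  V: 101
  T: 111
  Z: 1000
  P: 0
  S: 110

Read left to right; each codeword is recognised as soon as it completes (prefix code):
  0→P | 1001→Y | 101→V | 0→P
Decoded message: PYVP

PYVP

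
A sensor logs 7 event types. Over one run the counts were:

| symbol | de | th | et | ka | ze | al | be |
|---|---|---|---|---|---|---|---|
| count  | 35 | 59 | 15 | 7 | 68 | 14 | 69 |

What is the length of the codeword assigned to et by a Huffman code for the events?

Repeatedly merge the two smallest:
ka(7) + al(14) → 21
et(15) + 21 → 36
de(35) + 36 → 71
th(59) + ze(68) → 127
be(69) + 71 → 140
127 + 140 → 267
et's leaf is at depth 4, giving a 4-bit codeword.

4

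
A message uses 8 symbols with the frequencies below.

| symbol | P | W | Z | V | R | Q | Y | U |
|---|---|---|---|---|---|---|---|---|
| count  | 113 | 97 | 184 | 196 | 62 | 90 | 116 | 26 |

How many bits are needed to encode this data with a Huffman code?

2538

Merge the two smallest weights repeatedly:
merge U(26) and R(62): 88
merge 88 and Q(90): 178
merge W(97) and P(113): 210
merge Y(116) and 178: 294
merge Z(184) and V(196): 380
merge 210 and 294: 504
merge 380 and 504: 884
The encoded length is the sum of every internal node's weight: 88 + 178 + 210 + 294 + 380 + 504 + 884 = 2538 bits.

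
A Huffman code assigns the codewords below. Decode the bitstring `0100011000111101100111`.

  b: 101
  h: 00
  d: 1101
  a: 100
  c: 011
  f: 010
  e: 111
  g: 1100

fhgcdae

Read left to right; each codeword is recognised as soon as it completes (prefix code):
  010→f | 00→h | 1100→g | 011→c | 1101→d | 100→a | 111→e
Decoded message: fhgcdae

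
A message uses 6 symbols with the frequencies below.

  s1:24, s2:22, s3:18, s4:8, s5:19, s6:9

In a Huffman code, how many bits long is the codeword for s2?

2

Build the tree from the bottom:
combine s4(8), s6(9) → 17
combine 17, s3(18) → 35
combine s5(19), s2(22) → 41
combine s1(24), 35 → 59
combine 41, 59 → 100
The subtree containing s2 is merged 2 times, so code length = 2.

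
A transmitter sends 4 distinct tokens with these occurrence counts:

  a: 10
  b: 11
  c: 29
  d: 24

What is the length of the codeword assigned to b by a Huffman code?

3

Build the tree from the bottom:
merge a(10) and b(11): 21
merge 21 and d(24): 45
merge c(29) and 45: 74
b's leaf is at depth 3, giving a 3-bit codeword.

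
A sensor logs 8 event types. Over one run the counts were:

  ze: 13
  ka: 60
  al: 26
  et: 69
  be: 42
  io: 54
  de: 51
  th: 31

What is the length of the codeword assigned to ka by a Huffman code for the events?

Huffman merges, smallest pair first:
merge ze(13) and al(26): 39
merge th(31) and 39: 70
merge be(42) and de(51): 93
merge io(54) and ka(60): 114
merge et(69) and 70: 139
merge 93 and 114: 207
merge 139 and 207: 346
The subtree containing ka is merged 3 times, so code length = 3.

3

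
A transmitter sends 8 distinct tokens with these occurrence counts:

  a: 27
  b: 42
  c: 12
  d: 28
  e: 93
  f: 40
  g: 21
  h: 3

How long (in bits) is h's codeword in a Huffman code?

5

Huffman merges, smallest pair first:
h(3) + c(12) → 15
15 + g(21) → 36
a(27) + d(28) → 55
36 + f(40) → 76
b(42) + 55 → 97
76 + e(93) → 169
97 + 169 → 266
h's leaf is at depth 5, giving a 5-bit codeword.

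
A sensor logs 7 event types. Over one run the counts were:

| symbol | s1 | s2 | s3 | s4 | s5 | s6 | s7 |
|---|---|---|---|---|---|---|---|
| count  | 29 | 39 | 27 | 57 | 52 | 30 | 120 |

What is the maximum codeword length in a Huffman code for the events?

4

Merge the two lowest-weight nodes at each step:
combine s3(27), s1(29) → 56
combine s6(30), s2(39) → 69
combine s5(52), 56 → 108
combine s4(57), 69 → 126
combine 108, s7(120) → 228
combine 126, 228 → 354
The rarest symbols sit at the bottom; the longest codeword is 4 bits.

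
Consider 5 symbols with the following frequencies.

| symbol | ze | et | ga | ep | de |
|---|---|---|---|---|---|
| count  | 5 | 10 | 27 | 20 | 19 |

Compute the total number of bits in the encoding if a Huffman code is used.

177

Merge the two smallest weights repeatedly:
ze(5) + et(10) → 15
15 + de(19) → 34
ep(20) + ga(27) → 47
34 + 47 → 81
The encoded length is the sum of every internal node's weight: 15 + 34 + 47 + 81 = 177 bits.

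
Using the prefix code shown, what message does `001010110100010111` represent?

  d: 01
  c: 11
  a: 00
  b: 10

abbcdaddc

Read left to right; each codeword is recognised as soon as it completes (prefix code):
  00→a | 10→b | 10→b | 11→c | 01→d | 00→a | 01→d | 01→d | 11→c
Decoded message: abbcdaddc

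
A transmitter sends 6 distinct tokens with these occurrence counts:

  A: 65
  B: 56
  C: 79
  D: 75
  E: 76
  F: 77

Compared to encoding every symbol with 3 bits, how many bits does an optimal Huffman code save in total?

156

Fixed-length: 3 bits × 428 symbols = 1284 bits.
Huffman merges:
combine B(56), A(65) → 121
combine D(75), E(76) → 151
combine F(77), C(79) → 156
combine 121, 151 → 272
combine 156, 272 → 428
Huffman total = 121 + 151 + 156 + 272 + 428 = 1128 bits.
Saving = 1284 − 1128 = 156 bits.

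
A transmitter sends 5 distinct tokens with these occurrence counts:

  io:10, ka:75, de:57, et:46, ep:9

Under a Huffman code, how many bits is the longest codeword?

4

Merge the two lowest-weight nodes at each step:
combine ep(9), io(10) → 19
combine 19, et(46) → 65
combine de(57), 65 → 122
combine ka(75), 122 → 197
The rarest symbols sit at the bottom; the longest codeword is 4 bits.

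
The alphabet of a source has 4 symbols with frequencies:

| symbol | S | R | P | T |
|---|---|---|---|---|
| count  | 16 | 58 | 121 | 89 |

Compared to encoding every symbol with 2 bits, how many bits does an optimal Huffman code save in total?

47

Fixed-length: 2 bits × 284 symbols = 568 bits.
Huffman merges:
merge S(16) and R(58): 74
merge 74 and T(89): 163
merge P(121) and 163: 284
Huffman total = 74 + 163 + 284 = 521 bits.
Saving = 568 − 521 = 47 bits.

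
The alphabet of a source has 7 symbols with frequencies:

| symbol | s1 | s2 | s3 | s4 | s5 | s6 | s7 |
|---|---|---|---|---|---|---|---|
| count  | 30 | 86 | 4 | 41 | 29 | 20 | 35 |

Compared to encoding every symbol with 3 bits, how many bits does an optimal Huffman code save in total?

103

Fixed-length: 3 bits × 245 symbols = 735 bits.
Huffman merges:
s3(4) + s6(20) → 24
24 + s5(29) → 53
s1(30) + s7(35) → 65
s4(41) + 53 → 94
65 + s2(86) → 151
94 + 151 → 245
Huffman total = 24 + 53 + 65 + 94 + 151 + 245 = 632 bits.
Saving = 735 − 632 = 103 bits.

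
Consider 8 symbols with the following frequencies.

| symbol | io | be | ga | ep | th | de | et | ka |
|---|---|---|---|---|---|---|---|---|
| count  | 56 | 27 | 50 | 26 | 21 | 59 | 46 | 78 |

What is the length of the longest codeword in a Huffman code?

4

Merge the two lowest-weight nodes at each step:
combine th(21), ep(26) → 47
combine be(27), et(46) → 73
combine 47, ga(50) → 97
combine io(56), de(59) → 115
combine 73, ka(78) → 151
combine 97, 115 → 212
combine 151, 212 → 363
The rarest symbols sit at the bottom; the longest codeword is 4 bits.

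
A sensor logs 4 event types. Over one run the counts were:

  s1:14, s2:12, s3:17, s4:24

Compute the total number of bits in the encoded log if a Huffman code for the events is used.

Merge the two smallest weights repeatedly:
s2(12) + s1(14) → 26
s3(17) + s4(24) → 41
26 + 41 → 67
Each symbol's bit-cost is frequency × depth; summing gives 134 bits (equivalently 26 + 41 + 67).

134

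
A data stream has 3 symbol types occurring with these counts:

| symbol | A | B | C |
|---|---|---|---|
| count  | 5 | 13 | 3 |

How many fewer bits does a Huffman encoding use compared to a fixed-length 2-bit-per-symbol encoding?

Fixed-length: 2 bits × 21 symbols = 42 bits.
Huffman merges:
merge C(3) and A(5): 8
merge 8 and B(13): 21
Huffman total = 8 + 21 = 29 bits.
Saving = 42 − 29 = 13 bits.

13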